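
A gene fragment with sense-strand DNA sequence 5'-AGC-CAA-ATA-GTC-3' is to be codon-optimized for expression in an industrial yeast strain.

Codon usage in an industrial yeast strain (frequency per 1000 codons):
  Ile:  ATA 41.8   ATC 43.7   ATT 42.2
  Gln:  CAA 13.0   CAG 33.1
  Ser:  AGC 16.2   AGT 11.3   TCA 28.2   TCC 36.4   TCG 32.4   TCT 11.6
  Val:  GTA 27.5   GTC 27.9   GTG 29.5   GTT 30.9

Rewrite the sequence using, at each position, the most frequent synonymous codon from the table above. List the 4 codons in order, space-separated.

Codon 1 (Ser): best is TCC at 36.4.
Codon 2 (Gln): best is CAG at 33.1.
Codon 3 (Ile): best is ATC at 43.7.
Codon 4 (Val): best is GTT at 30.9.

TCC CAG ATC GTT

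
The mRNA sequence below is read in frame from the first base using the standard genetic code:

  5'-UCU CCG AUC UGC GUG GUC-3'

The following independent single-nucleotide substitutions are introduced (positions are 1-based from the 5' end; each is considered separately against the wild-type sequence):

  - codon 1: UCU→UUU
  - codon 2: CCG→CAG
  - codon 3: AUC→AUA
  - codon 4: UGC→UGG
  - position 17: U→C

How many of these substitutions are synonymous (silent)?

1

Codon 1: UCU (Ser) → UUU (Phe) — missense.
Codon 2: CCG (Pro) → CAG (Gln) — missense.
Codon 3: AUC (Ile) → AUA (Ile) — synonymous.
Codon 4: UGC (Cys) → UGG (Trp) — missense.
Codon 6: GUC (Val) → GCC (Ala) — missense.
Synonymous: 1 of 5.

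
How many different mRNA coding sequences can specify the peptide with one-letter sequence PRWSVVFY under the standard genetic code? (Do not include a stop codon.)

Pro: 4 codons.
Arg: 6 codons.
Trp: 1 codon.
Ser: 6 codons.
Val: 4 codons.
Val: 4 codons.
Phe: 2 codons.
Tyr: 2 codons.
4 × 6 × 1 × 6 × 4 × 4 × 2 × 2 = 9216.

9216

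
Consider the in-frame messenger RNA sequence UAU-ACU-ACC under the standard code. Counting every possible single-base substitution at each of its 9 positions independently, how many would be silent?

Codon 1 (UAU, Tyr): 1 synonymous substitution.
Codon 2 (ACU, Thr): 3 synonymous substitutions.
Codon 3 (ACC, Thr): 3 synonymous substitutions.
Total: 1 + 3 + 3 = 7.

7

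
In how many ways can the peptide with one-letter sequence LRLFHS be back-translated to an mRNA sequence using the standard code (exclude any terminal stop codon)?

5184

Leu: 6 codons.
Arg: 6 codons.
Leu: 6 codons.
Phe: 2 codons.
His: 2 codons.
Ser: 6 codons.
6 × 6 × 6 × 2 × 2 × 6 = 5184.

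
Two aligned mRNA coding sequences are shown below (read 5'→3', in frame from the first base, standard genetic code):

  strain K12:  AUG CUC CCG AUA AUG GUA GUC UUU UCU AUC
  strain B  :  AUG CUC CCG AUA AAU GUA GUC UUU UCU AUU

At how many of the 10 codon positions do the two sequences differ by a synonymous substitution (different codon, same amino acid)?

Codon 1: AUG Met / AUG Met — identical.
Codon 2: CUC Leu / CUC Leu — identical.
Codon 3: CCG Pro / CCG Pro — identical.
Codon 4: AUA Ile / AUA Ile — identical.
Codon 5: AUG Met / AAU Asn — nonsynonymous.
Codon 6: GUA Val / GUA Val — identical.
Codon 7: GUC Val / GUC Val — identical.
Codon 8: UUU Phe / UUU Phe — identical.
Codon 9: UCU Ser / UCU Ser — identical.
Codon 10: AUC Ile / AUU Ile — synonymous.
Synonymous differences: 1.

1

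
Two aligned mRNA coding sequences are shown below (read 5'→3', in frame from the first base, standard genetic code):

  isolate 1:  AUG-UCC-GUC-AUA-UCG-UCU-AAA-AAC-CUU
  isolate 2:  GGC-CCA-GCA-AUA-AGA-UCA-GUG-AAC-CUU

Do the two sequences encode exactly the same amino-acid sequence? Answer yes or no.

no

Codon 1: AUG Met / GGC Gly — nonsynonymous.
Codon 2: UCC Ser / CCA Pro — nonsynonymous.
Codon 3: GUC Val / GCA Ala — nonsynonymous.
Codon 4: AUA Ile / AUA Ile — identical.
Codon 5: UCG Ser / AGA Arg — nonsynonymous.
Codon 6: UCU Ser / UCA Ser — synonymous.
Codon 7: AAA Lys / GUG Val — nonsynonymous.
Codon 8: AAC Asn / AAC Asn — identical.
Codon 9: CUU Leu / CUU Leu — identical.
Nonsynonymous differences: 5 → different protein.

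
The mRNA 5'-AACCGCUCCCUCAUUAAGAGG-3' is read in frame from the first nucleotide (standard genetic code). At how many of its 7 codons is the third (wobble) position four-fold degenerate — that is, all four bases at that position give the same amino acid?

Codon 1 AAC (Asn): third position 2-fold.
Codon 2 CGC (Arg): third position 4-fold.
Codon 3 UCC (Ser): third position 4-fold.
Codon 4 CUC (Leu): third position 4-fold.
Codon 5 AUU (Ile): third position 3-fold.
Codon 6 AAG (Lys): third position 2-fold.
Codon 7 AGG (Arg): third position 2-fold.
Four-fold degenerate third positions: 3.

3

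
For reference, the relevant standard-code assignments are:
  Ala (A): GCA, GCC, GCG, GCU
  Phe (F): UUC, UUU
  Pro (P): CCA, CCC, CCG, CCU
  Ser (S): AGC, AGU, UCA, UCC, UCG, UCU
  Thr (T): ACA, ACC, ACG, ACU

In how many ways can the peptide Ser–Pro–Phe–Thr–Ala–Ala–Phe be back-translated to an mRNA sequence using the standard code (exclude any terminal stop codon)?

6144

Ser: 6 codons.
Pro: 4 codons.
Phe: 2 codons.
Thr: 4 codons.
Ala: 4 codons.
Ala: 4 codons.
Phe: 2 codons.
6 × 4 × 2 × 4 × 4 × 4 × 2 = 6144.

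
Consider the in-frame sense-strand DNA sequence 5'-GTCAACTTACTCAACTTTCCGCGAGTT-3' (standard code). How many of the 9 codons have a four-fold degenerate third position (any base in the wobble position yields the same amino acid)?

Codon 1 GTC (Val): third position 4-fold.
Codon 2 AAC (Asn): third position 2-fold.
Codon 3 TTA (Leu): third position 2-fold.
Codon 4 CTC (Leu): third position 4-fold.
Codon 5 AAC (Asn): third position 2-fold.
Codon 6 TTT (Phe): third position 2-fold.
Codon 7 CCG (Pro): third position 4-fold.
Codon 8 CGA (Arg): third position 4-fold.
Codon 9 GTT (Val): third position 4-fold.
Four-fold degenerate third positions: 5.

5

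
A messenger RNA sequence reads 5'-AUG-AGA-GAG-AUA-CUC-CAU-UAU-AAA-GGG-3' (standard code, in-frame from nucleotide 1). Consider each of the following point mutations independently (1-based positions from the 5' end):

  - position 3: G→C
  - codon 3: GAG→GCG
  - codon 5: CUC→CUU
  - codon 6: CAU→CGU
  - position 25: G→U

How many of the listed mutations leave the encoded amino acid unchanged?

1

Codon 1: AUG (Met) → AUC (Ile) — missense.
Codon 3: GAG (Glu) → GCG (Ala) — missense.
Codon 5: CUC (Leu) → CUU (Leu) — synonymous.
Codon 6: CAU (His) → CGU (Arg) — missense.
Codon 9: GGG (Gly) → UGG (Trp) — missense.
Synonymous: 1 of 5.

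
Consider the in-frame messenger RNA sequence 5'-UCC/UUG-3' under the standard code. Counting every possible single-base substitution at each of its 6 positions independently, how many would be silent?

5

Codon 1 (UCC, Ser): 3 synonymous substitutions.
Codon 2 (UUG, Leu): 2 synonymous substitutions.
Total: 3 + 2 = 5.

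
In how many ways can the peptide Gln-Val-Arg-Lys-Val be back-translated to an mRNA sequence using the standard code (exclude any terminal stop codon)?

384

Gln: 2 codons.
Val: 4 codons.
Arg: 6 codons.
Lys: 2 codons.
Val: 4 codons.
2 × 4 × 6 × 2 × 4 = 384.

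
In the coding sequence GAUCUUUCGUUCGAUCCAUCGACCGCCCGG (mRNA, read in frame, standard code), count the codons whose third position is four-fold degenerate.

7

Codon 1 GAU (Asp): third position 2-fold.
Codon 2 CUU (Leu): third position 4-fold.
Codon 3 UCG (Ser): third position 4-fold.
Codon 4 UUC (Phe): third position 2-fold.
Codon 5 GAU (Asp): third position 2-fold.
Codon 6 CCA (Pro): third position 4-fold.
Codon 7 UCG (Ser): third position 4-fold.
Codon 8 ACC (Thr): third position 4-fold.
Codon 9 GCC (Ala): third position 4-fold.
Codon 10 CGG (Arg): third position 4-fold.
Four-fold degenerate third positions: 7.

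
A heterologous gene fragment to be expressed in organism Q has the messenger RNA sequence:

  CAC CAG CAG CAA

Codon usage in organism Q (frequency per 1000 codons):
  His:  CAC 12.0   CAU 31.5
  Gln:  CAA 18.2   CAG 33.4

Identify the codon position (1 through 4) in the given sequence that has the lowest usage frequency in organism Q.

Codon 1 CAC (His): 12.0 per 1000.
Codon 2 CAG (Gln): 33.4 per 1000.
Codon 3 CAG (Gln): 33.4 per 1000.
Codon 4 CAA (Gln): 18.2 per 1000.
Lowest frequency is 12.0 at codon 1.

1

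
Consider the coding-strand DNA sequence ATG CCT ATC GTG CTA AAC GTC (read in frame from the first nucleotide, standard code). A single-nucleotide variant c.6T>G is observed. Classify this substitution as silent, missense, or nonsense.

silent

Position 6 falls in codon 2: CCT → Pro.
After the substitution the codon is CCG → Pro.
Both encode Pro, so the change is synonymous.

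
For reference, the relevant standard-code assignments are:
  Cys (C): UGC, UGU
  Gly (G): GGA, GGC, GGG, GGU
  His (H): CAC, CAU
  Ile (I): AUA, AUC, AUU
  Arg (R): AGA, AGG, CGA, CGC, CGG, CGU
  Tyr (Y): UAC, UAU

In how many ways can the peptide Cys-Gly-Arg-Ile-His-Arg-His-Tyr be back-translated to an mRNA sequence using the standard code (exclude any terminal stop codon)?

Cys: 2 codons.
Gly: 4 codons.
Arg: 6 codons.
Ile: 3 codons.
His: 2 codons.
Arg: 6 codons.
His: 2 codons.
Tyr: 2 codons.
2 × 4 × 6 × 3 × 2 × 6 × 2 × 2 = 6912.

6912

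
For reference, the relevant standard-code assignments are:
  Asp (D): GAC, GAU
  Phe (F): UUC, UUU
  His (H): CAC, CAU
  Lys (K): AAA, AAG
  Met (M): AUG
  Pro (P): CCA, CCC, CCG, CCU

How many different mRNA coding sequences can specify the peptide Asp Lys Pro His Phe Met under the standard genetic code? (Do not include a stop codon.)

Asp: 2 codons.
Lys: 2 codons.
Pro: 4 codons.
His: 2 codons.
Phe: 2 codons.
Met: 1 codon.
2 × 2 × 4 × 2 × 2 × 1 = 64.

64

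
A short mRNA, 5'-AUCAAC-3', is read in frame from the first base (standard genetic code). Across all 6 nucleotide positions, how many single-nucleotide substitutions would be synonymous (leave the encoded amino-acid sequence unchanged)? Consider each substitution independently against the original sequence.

Codon 1 (AUC, Ile): 2 synonymous substitutions.
Codon 2 (AAC, Asn): 1 synonymous substitution.
Total: 2 + 1 = 3.

3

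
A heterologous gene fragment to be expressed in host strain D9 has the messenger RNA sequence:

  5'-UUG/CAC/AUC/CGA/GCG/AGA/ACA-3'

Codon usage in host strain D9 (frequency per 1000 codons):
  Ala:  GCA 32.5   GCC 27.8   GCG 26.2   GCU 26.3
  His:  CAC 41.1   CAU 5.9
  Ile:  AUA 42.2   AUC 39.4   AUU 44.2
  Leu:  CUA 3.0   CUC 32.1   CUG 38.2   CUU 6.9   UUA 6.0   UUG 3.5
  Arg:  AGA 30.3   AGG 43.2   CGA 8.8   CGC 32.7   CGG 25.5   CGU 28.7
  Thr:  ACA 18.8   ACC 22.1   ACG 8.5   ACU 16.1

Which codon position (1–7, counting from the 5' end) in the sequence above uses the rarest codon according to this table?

Codon 1 UUG (Leu): 3.5 per 1000.
Codon 2 CAC (His): 41.1 per 1000.
Codon 3 AUC (Ile): 39.4 per 1000.
Codon 4 CGA (Arg): 8.8 per 1000.
Codon 5 GCG (Ala): 26.2 per 1000.
Codon 6 AGA (Arg): 30.3 per 1000.
Codon 7 ACA (Thr): 18.8 per 1000.
Lowest frequency is 3.5 at codon 1.

1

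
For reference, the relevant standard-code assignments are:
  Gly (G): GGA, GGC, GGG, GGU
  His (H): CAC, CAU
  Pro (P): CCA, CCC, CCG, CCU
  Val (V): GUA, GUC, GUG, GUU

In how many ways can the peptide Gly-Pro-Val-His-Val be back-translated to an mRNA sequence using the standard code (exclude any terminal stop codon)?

Gly: 4 codons.
Pro: 4 codons.
Val: 4 codons.
His: 2 codons.
Val: 4 codons.
4 × 4 × 4 × 2 × 4 = 512.

512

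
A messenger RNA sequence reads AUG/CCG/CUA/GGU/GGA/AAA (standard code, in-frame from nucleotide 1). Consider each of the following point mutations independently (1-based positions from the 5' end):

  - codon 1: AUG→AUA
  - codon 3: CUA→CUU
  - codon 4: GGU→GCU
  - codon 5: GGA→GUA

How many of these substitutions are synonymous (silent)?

1

Codon 1: AUG (Met) → AUA (Ile) — missense.
Codon 3: CUA (Leu) → CUU (Leu) — synonymous.
Codon 4: GGU (Gly) → GCU (Ala) — missense.
Codon 5: GGA (Gly) → GUA (Val) — missense.
Synonymous: 1 of 4.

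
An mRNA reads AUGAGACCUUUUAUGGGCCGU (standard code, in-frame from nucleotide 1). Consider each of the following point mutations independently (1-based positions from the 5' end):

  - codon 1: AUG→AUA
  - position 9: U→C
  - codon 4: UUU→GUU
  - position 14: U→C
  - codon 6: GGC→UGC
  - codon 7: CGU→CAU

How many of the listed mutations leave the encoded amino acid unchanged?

1

Codon 1: AUG (Met) → AUA (Ile) — missense.
Codon 3: CCU (Pro) → CCC (Pro) — synonymous.
Codon 4: UUU (Phe) → GUU (Val) — missense.
Codon 5: AUG (Met) → ACG (Thr) — missense.
Codon 6: GGC (Gly) → UGC (Cys) — missense.
Codon 7: CGU (Arg) → CAU (His) — missense.
Synonymous: 1 of 6.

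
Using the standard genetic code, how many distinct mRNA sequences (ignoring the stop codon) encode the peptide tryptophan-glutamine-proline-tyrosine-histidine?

Trp: 1 codon.
Gln: 2 codons.
Pro: 4 codons.
Tyr: 2 codons.
His: 2 codons.
1 × 2 × 4 × 2 × 2 = 32.

32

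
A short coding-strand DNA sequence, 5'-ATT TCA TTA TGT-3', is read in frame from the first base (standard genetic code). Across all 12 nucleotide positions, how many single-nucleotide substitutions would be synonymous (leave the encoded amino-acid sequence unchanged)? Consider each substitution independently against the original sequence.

Codon 1 (ATT, Ile): 2 synonymous substitutions.
Codon 2 (TCA, Ser): 3 synonymous substitutions.
Codon 3 (TTA, Leu): 2 synonymous substitutions.
Codon 4 (TGT, Cys): 1 synonymous substitution.
Total: 2 + 3 + 2 + 1 = 8.

8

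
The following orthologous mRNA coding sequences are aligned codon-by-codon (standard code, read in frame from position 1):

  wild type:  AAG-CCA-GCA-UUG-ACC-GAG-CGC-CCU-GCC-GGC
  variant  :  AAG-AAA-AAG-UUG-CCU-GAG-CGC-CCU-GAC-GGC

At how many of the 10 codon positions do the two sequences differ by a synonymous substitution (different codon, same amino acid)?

Codon 1: AAG Lys / AAG Lys — identical.
Codon 2: CCA Pro / AAA Lys — nonsynonymous.
Codon 3: GCA Ala / AAG Lys — nonsynonymous.
Codon 4: UUG Leu / UUG Leu — identical.
Codon 5: ACC Thr / CCU Pro — nonsynonymous.
Codon 6: GAG Glu / GAG Glu — identical.
Codon 7: CGC Arg / CGC Arg — identical.
Codon 8: CCU Pro / CCU Pro — identical.
Codon 9: GCC Ala / GAC Asp — nonsynonymous.
Codon 10: GGC Gly / GGC Gly — identical.
Synonymous differences: 0.

0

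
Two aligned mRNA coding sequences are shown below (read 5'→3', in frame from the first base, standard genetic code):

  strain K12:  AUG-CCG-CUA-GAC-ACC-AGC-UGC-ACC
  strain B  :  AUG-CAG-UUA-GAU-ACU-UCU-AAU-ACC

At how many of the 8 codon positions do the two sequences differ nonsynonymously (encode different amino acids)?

2

Codon 1: AUG Met / AUG Met — identical.
Codon 2: CCG Pro / CAG Gln — nonsynonymous.
Codon 3: CUA Leu / UUA Leu — synonymous.
Codon 4: GAC Asp / GAU Asp — synonymous.
Codon 5: ACC Thr / ACU Thr — synonymous.
Codon 6: AGC Ser / UCU Ser — synonymous.
Codon 7: UGC Cys / AAU Asn — nonsynonymous.
Codon 8: ACC Thr / ACC Thr — identical.
Nonsynonymous differences: 2.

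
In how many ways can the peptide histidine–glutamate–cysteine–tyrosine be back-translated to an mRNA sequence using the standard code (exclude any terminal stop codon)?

His: 2 codons.
Glu: 2 codons.
Cys: 2 codons.
Tyr: 2 codons.
2 × 2 × 2 × 2 = 16.

16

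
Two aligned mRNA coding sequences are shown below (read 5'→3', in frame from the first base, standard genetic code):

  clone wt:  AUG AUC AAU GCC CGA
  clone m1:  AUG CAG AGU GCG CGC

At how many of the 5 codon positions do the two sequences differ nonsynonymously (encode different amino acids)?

Codon 1: AUG Met / AUG Met — identical.
Codon 2: AUC Ile / CAG Gln — nonsynonymous.
Codon 3: AAU Asn / AGU Ser — nonsynonymous.
Codon 4: GCC Ala / GCG Ala — synonymous.
Codon 5: CGA Arg / CGC Arg — synonymous.
Nonsynonymous differences: 2.

2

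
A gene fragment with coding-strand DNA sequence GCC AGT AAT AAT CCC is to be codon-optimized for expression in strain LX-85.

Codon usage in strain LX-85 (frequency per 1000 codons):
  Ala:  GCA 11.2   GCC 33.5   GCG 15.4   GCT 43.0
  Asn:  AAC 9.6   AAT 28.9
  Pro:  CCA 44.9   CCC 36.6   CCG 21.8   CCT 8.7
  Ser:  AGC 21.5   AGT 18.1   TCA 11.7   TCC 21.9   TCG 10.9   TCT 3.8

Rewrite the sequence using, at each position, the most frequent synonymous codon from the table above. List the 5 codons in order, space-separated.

GCT TCC AAT AAT CCA

Codon 1 (Ala): best is GCT at 43.0.
Codon 2 (Ser): best is TCC at 21.9.
Codon 3 (Asn): best is AAT at 28.9.
Codon 4 (Asn): best is AAT at 28.9.
Codon 5 (Pro): best is CCA at 44.9.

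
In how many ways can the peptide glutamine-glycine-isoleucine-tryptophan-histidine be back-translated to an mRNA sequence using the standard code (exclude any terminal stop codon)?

Gln: 2 codons.
Gly: 4 codons.
Ile: 3 codons.
Trp: 1 codon.
His: 2 codons.
2 × 4 × 3 × 1 × 2 = 48.

48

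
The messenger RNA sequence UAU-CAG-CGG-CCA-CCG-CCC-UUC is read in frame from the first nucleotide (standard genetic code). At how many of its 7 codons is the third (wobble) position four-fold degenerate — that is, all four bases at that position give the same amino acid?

4

Codon 1 UAU (Tyr): third position 2-fold.
Codon 2 CAG (Gln): third position 2-fold.
Codon 3 CGG (Arg): third position 4-fold.
Codon 4 CCA (Pro): third position 4-fold.
Codon 5 CCG (Pro): third position 4-fold.
Codon 6 CCC (Pro): third position 4-fold.
Codon 7 UUC (Phe): third position 2-fold.
Four-fold degenerate third positions: 4.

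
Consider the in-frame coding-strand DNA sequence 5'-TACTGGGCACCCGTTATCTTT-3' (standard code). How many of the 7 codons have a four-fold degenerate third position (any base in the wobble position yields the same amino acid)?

Codon 1 TAC (Tyr): third position 2-fold.
Codon 2 TGG (Trp): third position 1-fold.
Codon 3 GCA (Ala): third position 4-fold.
Codon 4 CCC (Pro): third position 4-fold.
Codon 5 GTT (Val): third position 4-fold.
Codon 6 ATC (Ile): third position 3-fold.
Codon 7 TTT (Phe): third position 2-fold.
Four-fold degenerate third positions: 3.

3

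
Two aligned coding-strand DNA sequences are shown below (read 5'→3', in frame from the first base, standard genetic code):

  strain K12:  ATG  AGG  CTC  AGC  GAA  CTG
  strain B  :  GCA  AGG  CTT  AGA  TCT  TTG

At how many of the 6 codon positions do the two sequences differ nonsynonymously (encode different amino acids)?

3

Codon 1: ATG Met / GCA Ala — nonsynonymous.
Codon 2: AGG Arg / AGG Arg — identical.
Codon 3: CTC Leu / CTT Leu — synonymous.
Codon 4: AGC Ser / AGA Arg — nonsynonymous.
Codon 5: GAA Glu / TCT Ser — nonsynonymous.
Codon 6: CTG Leu / TTG Leu — synonymous.
Nonsynonymous differences: 3.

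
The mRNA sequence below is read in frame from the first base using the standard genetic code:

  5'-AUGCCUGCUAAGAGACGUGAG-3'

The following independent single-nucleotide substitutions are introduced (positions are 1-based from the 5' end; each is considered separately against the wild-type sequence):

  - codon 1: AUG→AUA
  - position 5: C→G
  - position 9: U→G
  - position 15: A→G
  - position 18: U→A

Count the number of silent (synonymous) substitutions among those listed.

Codon 1: AUG (Met) → AUA (Ile) — missense.
Codon 2: CCU (Pro) → CGU (Arg) — missense.
Codon 3: GCU (Ala) → GCG (Ala) — synonymous.
Codon 5: AGA (Arg) → AGG (Arg) — synonymous.
Codon 6: CGU (Arg) → CGA (Arg) — synonymous.
Synonymous: 3 of 5.

3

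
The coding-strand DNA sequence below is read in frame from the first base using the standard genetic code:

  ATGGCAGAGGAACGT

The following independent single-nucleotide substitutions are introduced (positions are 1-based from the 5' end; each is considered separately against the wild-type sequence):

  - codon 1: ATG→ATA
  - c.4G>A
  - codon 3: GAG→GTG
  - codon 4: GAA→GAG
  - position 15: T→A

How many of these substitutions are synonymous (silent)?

Codon 1: ATG (Met) → ATA (Ile) — missense.
Codon 2: GCA (Ala) → ACA (Thr) — missense.
Codon 3: GAG (Glu) → GTG (Val) — missense.
Codon 4: GAA (Glu) → GAG (Glu) — synonymous.
Codon 5: CGT (Arg) → CGA (Arg) — synonymous.
Synonymous: 2 of 5.

2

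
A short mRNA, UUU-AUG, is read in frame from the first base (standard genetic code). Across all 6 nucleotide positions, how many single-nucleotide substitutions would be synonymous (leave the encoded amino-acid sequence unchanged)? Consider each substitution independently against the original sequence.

Codon 1 (UUU, Phe): 1 synonymous substitution.
Codon 2 (AUG, Met): 0 synonymous substitutions.
Total: 1 + 0 = 1.

1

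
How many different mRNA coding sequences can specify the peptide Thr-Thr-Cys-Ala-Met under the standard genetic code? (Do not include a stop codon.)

Thr: 4 codons.
Thr: 4 codons.
Cys: 2 codons.
Ala: 4 codons.
Met: 1 codon.
4 × 4 × 2 × 4 × 1 = 128.

128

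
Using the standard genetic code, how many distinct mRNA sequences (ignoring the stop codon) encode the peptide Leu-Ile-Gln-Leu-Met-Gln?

Leu: 6 codons.
Ile: 3 codons.
Gln: 2 codons.
Leu: 6 codons.
Met: 1 codon.
Gln: 2 codons.
6 × 3 × 2 × 6 × 1 × 2 = 432.

432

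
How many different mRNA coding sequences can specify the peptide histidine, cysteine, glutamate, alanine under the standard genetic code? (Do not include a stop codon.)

His: 2 codons.
Cys: 2 codons.
Glu: 2 codons.
Ala: 4 codons.
2 × 2 × 2 × 4 = 32.

32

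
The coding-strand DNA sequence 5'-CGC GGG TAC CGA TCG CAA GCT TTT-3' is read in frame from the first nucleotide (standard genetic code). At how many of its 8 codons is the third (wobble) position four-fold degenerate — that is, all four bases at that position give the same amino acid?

Codon 1 CGC (Arg): third position 4-fold.
Codon 2 GGG (Gly): third position 4-fold.
Codon 3 TAC (Tyr): third position 2-fold.
Codon 4 CGA (Arg): third position 4-fold.
Codon 5 TCG (Ser): third position 4-fold.
Codon 6 CAA (Gln): third position 2-fold.
Codon 7 GCT (Ala): third position 4-fold.
Codon 8 TTT (Phe): third position 2-fold.
Four-fold degenerate third positions: 5.

5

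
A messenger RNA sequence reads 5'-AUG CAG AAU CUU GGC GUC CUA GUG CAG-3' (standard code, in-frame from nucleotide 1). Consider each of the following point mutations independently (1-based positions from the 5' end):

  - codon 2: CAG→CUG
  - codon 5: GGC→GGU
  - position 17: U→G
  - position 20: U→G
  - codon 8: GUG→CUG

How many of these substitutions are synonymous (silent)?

1

Codon 2: CAG (Gln) → CUG (Leu) — missense.
Codon 5: GGC (Gly) → GGU (Gly) — synonymous.
Codon 6: GUC (Val) → GGC (Gly) — missense.
Codon 7: CUA (Leu) → CGA (Arg) — missense.
Codon 8: GUG (Val) → CUG (Leu) — missense.
Synonymous: 1 of 5.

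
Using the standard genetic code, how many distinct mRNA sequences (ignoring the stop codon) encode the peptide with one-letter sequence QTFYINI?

576

Gln: 2 codons.
Thr: 4 codons.
Phe: 2 codons.
Tyr: 2 codons.
Ile: 3 codons.
Asn: 2 codons.
Ile: 3 codons.
2 × 4 × 2 × 2 × 3 × 2 × 3 = 576.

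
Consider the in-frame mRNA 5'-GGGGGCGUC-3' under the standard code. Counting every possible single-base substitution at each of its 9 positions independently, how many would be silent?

9

Codon 1 (GGG, Gly): 3 synonymous substitutions.
Codon 2 (GGC, Gly): 3 synonymous substitutions.
Codon 3 (GUC, Val): 3 synonymous substitutions.
Total: 3 + 3 + 3 = 9.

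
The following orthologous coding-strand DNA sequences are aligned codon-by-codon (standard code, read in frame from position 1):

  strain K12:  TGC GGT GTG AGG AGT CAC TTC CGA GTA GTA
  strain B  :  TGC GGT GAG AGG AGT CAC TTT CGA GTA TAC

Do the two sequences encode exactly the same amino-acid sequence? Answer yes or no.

Codon 1: TGC Cys / TGC Cys — identical.
Codon 2: GGT Gly / GGT Gly — identical.
Codon 3: GTG Val / GAG Glu — nonsynonymous.
Codon 4: AGG Arg / AGG Arg — identical.
Codon 5: AGT Ser / AGT Ser — identical.
Codon 6: CAC His / CAC His — identical.
Codon 7: TTC Phe / TTT Phe — synonymous.
Codon 8: CGA Arg / CGA Arg — identical.
Codon 9: GTA Val / GTA Val — identical.
Codon 10: GTA Val / TAC Tyr — nonsynonymous.
Nonsynonymous differences: 2 → different protein.

no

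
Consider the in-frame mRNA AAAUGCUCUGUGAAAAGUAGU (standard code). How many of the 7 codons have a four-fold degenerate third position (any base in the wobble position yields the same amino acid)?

Codon 1 AAA (Lys): third position 2-fold.
Codon 2 UGC (Cys): third position 2-fold.
Codon 3 UCU (Ser): third position 4-fold.
Codon 4 GUG (Val): third position 4-fold.
Codon 5 AAA (Lys): third position 2-fold.
Codon 6 AGU (Ser): third position 2-fold.
Codon 7 AGU (Ser): third position 2-fold.
Four-fold degenerate third positions: 2.

2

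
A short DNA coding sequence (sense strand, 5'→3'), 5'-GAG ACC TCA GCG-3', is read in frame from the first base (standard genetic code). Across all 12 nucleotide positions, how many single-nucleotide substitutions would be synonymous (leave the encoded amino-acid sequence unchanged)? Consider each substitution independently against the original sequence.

10

Codon 1 (GAG, Glu): 1 synonymous substitution.
Codon 2 (ACC, Thr): 3 synonymous substitutions.
Codon 3 (TCA, Ser): 3 synonymous substitutions.
Codon 4 (GCG, Ala): 3 synonymous substitutions.
Total: 1 + 3 + 3 + 3 = 10.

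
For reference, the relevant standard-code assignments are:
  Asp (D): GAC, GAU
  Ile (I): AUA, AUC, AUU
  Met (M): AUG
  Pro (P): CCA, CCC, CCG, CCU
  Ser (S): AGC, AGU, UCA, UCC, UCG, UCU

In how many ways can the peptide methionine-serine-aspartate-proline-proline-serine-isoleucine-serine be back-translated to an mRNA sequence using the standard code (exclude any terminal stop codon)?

20736

Met: 1 codon.
Ser: 6 codons.
Asp: 2 codons.
Pro: 4 codons.
Pro: 4 codons.
Ser: 6 codons.
Ile: 3 codons.
Ser: 6 codons.
1 × 6 × 2 × 4 × 4 × 6 × 3 × 6 = 20736.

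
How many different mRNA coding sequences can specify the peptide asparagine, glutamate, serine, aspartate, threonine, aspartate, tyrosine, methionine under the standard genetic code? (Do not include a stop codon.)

Asn: 2 codons.
Glu: 2 codons.
Ser: 6 codons.
Asp: 2 codons.
Thr: 4 codons.
Asp: 2 codons.
Tyr: 2 codons.
Met: 1 codon.
2 × 2 × 6 × 2 × 4 × 2 × 2 × 1 = 768.

768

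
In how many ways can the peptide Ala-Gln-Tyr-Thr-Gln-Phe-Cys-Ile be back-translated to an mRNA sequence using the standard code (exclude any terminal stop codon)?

1536

Ala: 4 codons.
Gln: 2 codons.
Tyr: 2 codons.
Thr: 4 codons.
Gln: 2 codons.
Phe: 2 codons.
Cys: 2 codons.
Ile: 3 codons.
4 × 2 × 2 × 4 × 2 × 2 × 2 × 3 = 1536.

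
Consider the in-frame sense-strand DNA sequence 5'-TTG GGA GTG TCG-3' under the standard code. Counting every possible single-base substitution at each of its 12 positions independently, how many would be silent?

11

Codon 1 (TTG, Leu): 2 synonymous substitutions.
Codon 2 (GGA, Gly): 3 synonymous substitutions.
Codon 3 (GTG, Val): 3 synonymous substitutions.
Codon 4 (TCG, Ser): 3 synonymous substitutions.
Total: 2 + 3 + 3 + 3 = 11.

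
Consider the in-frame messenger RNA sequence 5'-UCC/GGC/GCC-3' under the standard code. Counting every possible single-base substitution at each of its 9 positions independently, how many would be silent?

Codon 1 (UCC, Ser): 3 synonymous substitutions.
Codon 2 (GGC, Gly): 3 synonymous substitutions.
Codon 3 (GCC, Ala): 3 synonymous substitutions.
Total: 3 + 3 + 3 = 9.

9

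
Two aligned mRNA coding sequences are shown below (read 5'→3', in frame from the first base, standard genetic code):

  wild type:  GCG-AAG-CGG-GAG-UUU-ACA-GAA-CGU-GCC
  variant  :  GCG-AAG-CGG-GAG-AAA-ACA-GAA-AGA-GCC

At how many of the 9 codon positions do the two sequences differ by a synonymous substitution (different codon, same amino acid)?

1

Codon 1: GCG Ala / GCG Ala — identical.
Codon 2: AAG Lys / AAG Lys — identical.
Codon 3: CGG Arg / CGG Arg — identical.
Codon 4: GAG Glu / GAG Glu — identical.
Codon 5: UUU Phe / AAA Lys — nonsynonymous.
Codon 6: ACA Thr / ACA Thr — identical.
Codon 7: GAA Glu / GAA Glu — identical.
Codon 8: CGU Arg / AGA Arg — synonymous.
Codon 9: GCC Ala / GCC Ala — identical.
Synonymous differences: 1.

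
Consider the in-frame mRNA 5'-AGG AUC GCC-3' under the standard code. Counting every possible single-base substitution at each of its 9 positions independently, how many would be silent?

7

Codon 1 (AGG, Arg): 2 synonymous substitutions.
Codon 2 (AUC, Ile): 2 synonymous substitutions.
Codon 3 (GCC, Ala): 3 synonymous substitutions.
Total: 2 + 2 + 3 = 7.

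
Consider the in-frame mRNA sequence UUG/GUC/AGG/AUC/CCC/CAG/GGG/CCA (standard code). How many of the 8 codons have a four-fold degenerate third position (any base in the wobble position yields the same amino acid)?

Codon 1 UUG (Leu): third position 2-fold.
Codon 2 GUC (Val): third position 4-fold.
Codon 3 AGG (Arg): third position 2-fold.
Codon 4 AUC (Ile): third position 3-fold.
Codon 5 CCC (Pro): third position 4-fold.
Codon 6 CAG (Gln): third position 2-fold.
Codon 7 GGG (Gly): third position 4-fold.
Codon 8 CCA (Pro): third position 4-fold.
Four-fold degenerate third positions: 4.

4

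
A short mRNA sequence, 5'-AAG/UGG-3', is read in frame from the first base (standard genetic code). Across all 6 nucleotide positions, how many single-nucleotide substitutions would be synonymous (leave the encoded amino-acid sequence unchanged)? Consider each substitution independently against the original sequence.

Codon 1 (AAG, Lys): 1 synonymous substitution.
Codon 2 (UGG, Trp): 0 synonymous substitutions.
Total: 1 + 0 = 1.

1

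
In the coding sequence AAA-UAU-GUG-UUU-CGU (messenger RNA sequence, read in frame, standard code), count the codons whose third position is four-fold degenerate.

2

Codon 1 AAA (Lys): third position 2-fold.
Codon 2 UAU (Tyr): third position 2-fold.
Codon 3 GUG (Val): third position 4-fold.
Codon 4 UUU (Phe): third position 2-fold.
Codon 5 CGU (Arg): third position 4-fold.
Four-fold degenerate third positions: 2.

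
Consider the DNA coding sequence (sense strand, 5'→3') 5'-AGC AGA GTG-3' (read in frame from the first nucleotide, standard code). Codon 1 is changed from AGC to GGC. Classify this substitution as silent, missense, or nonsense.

missense

Position 1 falls in codon 1: AGC → Ser.
After the substitution the codon is GGC → Gly.
Ser ≠ Gly, so this is a missense mutation.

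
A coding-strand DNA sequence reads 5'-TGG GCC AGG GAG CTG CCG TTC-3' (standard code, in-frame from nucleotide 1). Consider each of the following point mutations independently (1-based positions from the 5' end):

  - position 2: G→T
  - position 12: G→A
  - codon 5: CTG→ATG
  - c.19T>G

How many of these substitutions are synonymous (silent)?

1

Codon 1: TGG (Trp) → TTG (Leu) — missense.
Codon 4: GAG (Glu) → GAA (Glu) — synonymous.
Codon 5: CTG (Leu) → ATG (Met) — missense.
Codon 7: TTC (Phe) → GTC (Val) — missense.
Synonymous: 1 of 4.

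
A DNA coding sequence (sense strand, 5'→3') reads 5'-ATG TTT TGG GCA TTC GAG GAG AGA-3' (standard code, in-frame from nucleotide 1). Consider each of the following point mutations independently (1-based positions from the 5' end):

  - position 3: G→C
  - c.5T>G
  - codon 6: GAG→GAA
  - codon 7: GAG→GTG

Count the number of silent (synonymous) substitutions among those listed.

Codon 1: ATG (Met) → ATC (Ile) — missense.
Codon 2: TTT (Phe) → TGT (Cys) — missense.
Codon 6: GAG (Glu) → GAA (Glu) — synonymous.
Codon 7: GAG (Glu) → GTG (Val) — missense.
Synonymous: 1 of 4.

1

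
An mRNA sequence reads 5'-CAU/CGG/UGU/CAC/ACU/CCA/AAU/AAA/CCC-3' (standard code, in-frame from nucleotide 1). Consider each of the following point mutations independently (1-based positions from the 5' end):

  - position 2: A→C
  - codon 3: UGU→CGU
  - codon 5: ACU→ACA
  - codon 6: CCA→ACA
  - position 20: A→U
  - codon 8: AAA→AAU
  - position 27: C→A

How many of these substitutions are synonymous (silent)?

2

Codon 1: CAU (His) → CCU (Pro) — missense.
Codon 3: UGU (Cys) → CGU (Arg) — missense.
Codon 5: ACU (Thr) → ACA (Thr) — synonymous.
Codon 6: CCA (Pro) → ACA (Thr) — missense.
Codon 7: AAU (Asn) → AUU (Ile) — missense.
Codon 8: AAA (Lys) → AAU (Asn) — missense.
Codon 9: CCC (Pro) → CCA (Pro) — synonymous.
Synonymous: 2 of 7.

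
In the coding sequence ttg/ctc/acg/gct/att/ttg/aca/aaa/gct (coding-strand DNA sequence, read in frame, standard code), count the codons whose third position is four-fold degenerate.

Codon 1 TTG (Leu): third position 2-fold.
Codon 2 CTC (Leu): third position 4-fold.
Codon 3 ACG (Thr): third position 4-fold.
Codon 4 GCT (Ala): third position 4-fold.
Codon 5 ATT (Ile): third position 3-fold.
Codon 6 TTG (Leu): third position 2-fold.
Codon 7 ACA (Thr): third position 4-fold.
Codon 8 AAA (Lys): third position 2-fold.
Codon 9 GCT (Ala): third position 4-fold.
Four-fold degenerate third positions: 5.

5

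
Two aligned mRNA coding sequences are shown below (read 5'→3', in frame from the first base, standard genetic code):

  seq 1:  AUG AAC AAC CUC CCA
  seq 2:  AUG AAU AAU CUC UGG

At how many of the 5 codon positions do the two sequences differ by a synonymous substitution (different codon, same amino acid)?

2

Codon 1: AUG Met / AUG Met — identical.
Codon 2: AAC Asn / AAU Asn — synonymous.
Codon 3: AAC Asn / AAU Asn — synonymous.
Codon 4: CUC Leu / CUC Leu — identical.
Codon 5: CCA Pro / UGG Trp — nonsynonymous.
Synonymous differences: 2.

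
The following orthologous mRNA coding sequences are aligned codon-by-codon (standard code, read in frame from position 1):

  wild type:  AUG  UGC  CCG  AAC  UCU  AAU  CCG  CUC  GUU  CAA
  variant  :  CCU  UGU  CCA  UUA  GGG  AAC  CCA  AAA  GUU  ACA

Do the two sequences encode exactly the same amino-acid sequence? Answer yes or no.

no

Codon 1: AUG Met / CCU Pro — nonsynonymous.
Codon 2: UGC Cys / UGU Cys — synonymous.
Codon 3: CCG Pro / CCA Pro — synonymous.
Codon 4: AAC Asn / UUA Leu — nonsynonymous.
Codon 5: UCU Ser / GGG Gly — nonsynonymous.
Codon 6: AAU Asn / AAC Asn — synonymous.
Codon 7: CCG Pro / CCA Pro — synonymous.
Codon 8: CUC Leu / AAA Lys — nonsynonymous.
Codon 9: GUU Val / GUU Val — identical.
Codon 10: CAA Gln / ACA Thr — nonsynonymous.
Nonsynonymous differences: 5 → different protein.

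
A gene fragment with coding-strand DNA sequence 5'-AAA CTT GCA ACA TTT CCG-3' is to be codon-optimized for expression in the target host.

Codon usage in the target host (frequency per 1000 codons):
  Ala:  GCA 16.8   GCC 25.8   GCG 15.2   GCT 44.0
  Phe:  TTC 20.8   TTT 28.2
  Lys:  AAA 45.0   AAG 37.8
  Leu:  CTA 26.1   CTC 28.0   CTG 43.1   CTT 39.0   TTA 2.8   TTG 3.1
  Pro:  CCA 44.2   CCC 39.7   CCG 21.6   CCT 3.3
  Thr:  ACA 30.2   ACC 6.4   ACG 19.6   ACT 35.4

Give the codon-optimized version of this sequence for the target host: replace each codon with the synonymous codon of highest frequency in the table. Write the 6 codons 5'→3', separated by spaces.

Codon 1 (Lys): best is AAA at 45.0.
Codon 2 (Leu): best is CTG at 43.1.
Codon 3 (Ala): best is GCT at 44.0.
Codon 4 (Thr): best is ACT at 35.4.
Codon 5 (Phe): best is TTT at 28.2.
Codon 6 (Pro): best is CCA at 44.2.

AAA CTG GCT ACT TTT CCA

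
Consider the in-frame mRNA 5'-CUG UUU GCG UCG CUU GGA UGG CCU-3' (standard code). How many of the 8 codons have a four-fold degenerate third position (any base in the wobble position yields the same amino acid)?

Codon 1 CUG (Leu): third position 4-fold.
Codon 2 UUU (Phe): third position 2-fold.
Codon 3 GCG (Ala): third position 4-fold.
Codon 4 UCG (Ser): third position 4-fold.
Codon 5 CUU (Leu): third position 4-fold.
Codon 6 GGA (Gly): third position 4-fold.
Codon 7 UGG (Trp): third position 1-fold.
Codon 8 CCU (Pro): third position 4-fold.
Four-fold degenerate third positions: 6.

6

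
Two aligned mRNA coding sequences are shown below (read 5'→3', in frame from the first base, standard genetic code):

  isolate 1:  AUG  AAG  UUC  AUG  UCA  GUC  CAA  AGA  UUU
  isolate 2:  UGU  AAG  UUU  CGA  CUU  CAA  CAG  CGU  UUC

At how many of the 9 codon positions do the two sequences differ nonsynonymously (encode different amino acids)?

4

Codon 1: AUG Met / UGU Cys — nonsynonymous.
Codon 2: AAG Lys / AAG Lys — identical.
Codon 3: UUC Phe / UUU Phe — synonymous.
Codon 4: AUG Met / CGA Arg — nonsynonymous.
Codon 5: UCA Ser / CUU Leu — nonsynonymous.
Codon 6: GUC Val / CAA Gln — nonsynonymous.
Codon 7: CAA Gln / CAG Gln — synonymous.
Codon 8: AGA Arg / CGU Arg — synonymous.
Codon 9: UUU Phe / UUC Phe — synonymous.
Nonsynonymous differences: 4.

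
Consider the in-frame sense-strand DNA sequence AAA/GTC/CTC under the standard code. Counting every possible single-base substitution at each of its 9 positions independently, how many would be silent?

Codon 1 (AAA, Lys): 1 synonymous substitution.
Codon 2 (GTC, Val): 3 synonymous substitutions.
Codon 3 (CTC, Leu): 3 synonymous substitutions.
Total: 1 + 3 + 3 = 7.

7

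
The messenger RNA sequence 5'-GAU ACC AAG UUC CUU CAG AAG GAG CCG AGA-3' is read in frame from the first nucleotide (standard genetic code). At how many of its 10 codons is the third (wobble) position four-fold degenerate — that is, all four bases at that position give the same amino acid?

Codon 1 GAU (Asp): third position 2-fold.
Codon 2 ACC (Thr): third position 4-fold.
Codon 3 AAG (Lys): third position 2-fold.
Codon 4 UUC (Phe): third position 2-fold.
Codon 5 CUU (Leu): third position 4-fold.
Codon 6 CAG (Gln): third position 2-fold.
Codon 7 AAG (Lys): third position 2-fold.
Codon 8 GAG (Glu): third position 2-fold.
Codon 9 CCG (Pro): third position 4-fold.
Codon 10 AGA (Arg): third position 2-fold.
Four-fold degenerate third positions: 3.

3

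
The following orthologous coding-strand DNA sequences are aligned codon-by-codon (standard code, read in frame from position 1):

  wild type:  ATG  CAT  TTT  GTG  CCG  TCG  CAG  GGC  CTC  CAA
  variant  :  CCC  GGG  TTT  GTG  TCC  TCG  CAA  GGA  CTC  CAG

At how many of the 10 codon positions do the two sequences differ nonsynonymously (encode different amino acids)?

3

Codon 1: ATG Met / CCC Pro — nonsynonymous.
Codon 2: CAT His / GGG Gly — nonsynonymous.
Codon 3: TTT Phe / TTT Phe — identical.
Codon 4: GTG Val / GTG Val — identical.
Codon 5: CCG Pro / TCC Ser — nonsynonymous.
Codon 6: TCG Ser / TCG Ser — identical.
Codon 7: CAG Gln / CAA Gln — synonymous.
Codon 8: GGC Gly / GGA Gly — synonymous.
Codon 9: CTC Leu / CTC Leu — identical.
Codon 10: CAA Gln / CAG Gln — synonymous.
Nonsynonymous differences: 3.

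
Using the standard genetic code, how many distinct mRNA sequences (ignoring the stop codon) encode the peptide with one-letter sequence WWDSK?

24

Trp: 1 codon.
Trp: 1 codon.
Asp: 2 codons.
Ser: 6 codons.
Lys: 2 codons.
1 × 1 × 2 × 6 × 2 = 24.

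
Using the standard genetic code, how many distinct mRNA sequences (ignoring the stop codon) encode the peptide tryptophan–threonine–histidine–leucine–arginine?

288

Trp: 1 codon.
Thr: 4 codons.
His: 2 codons.
Leu: 6 codons.
Arg: 6 codons.
1 × 4 × 2 × 6 × 6 = 288.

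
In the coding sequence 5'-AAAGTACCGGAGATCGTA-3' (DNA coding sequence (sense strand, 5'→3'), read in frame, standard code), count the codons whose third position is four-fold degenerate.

Codon 1 AAA (Lys): third position 2-fold.
Codon 2 GTA (Val): third position 4-fold.
Codon 3 CCG (Pro): third position 4-fold.
Codon 4 GAG (Glu): third position 2-fold.
Codon 5 ATC (Ile): third position 3-fold.
Codon 6 GTA (Val): third position 4-fold.
Four-fold degenerate third positions: 3.

3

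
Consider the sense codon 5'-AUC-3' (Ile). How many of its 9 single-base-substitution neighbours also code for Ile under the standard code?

Position 1: none → 0 synonymous.
Position 2: none → 0 synonymous.
Position 3: AUU, AUA → 2 synonymous.
Total: 0 + 0 + 2 = 2.

2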